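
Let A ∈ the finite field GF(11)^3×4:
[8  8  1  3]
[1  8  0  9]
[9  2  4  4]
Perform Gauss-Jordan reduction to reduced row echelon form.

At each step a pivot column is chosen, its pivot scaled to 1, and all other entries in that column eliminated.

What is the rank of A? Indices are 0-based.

[1] R0 /= 8  ⇒  (1, 1, 7, 10)
     R1 -= 1·R0  ⇒  (0, 7, 4, 10)
     R2 -= 9·R0  ⇒  (0, 4, 7, 2)
[2] R1 /= 7  ⇒  (0, 1, 10, 3)
     R0 -= 1·R1  ⇒  (1, 0, 8, 7)
     R2 -= 4·R1  ⇒  (0, 0, 0, 1)
column 2 empty below row 2
[3] R2 /= 1  ⇒  (0, 0, 0, 1)
     R0 -= 7·R2  ⇒  (1, 0, 8, 0)
     R1 -= 3·R2  ⇒  (0, 1, 10, 0)

rank = 3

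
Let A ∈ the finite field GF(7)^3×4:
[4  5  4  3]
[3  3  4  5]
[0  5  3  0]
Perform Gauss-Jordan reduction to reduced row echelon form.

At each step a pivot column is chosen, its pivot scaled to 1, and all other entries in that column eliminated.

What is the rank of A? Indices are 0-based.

rank = 3

step 1: normalize row 0 (÷4) = (1, 3, 1, 6)
  row 1: subtract 3×row0 = (0, 1, 1, 1)
step 2: normalize row 1 (÷1) = (0, 1, 1, 1)
  row 0: subtract 3×row1 = (1, 0, 5, 3)
  row 2: subtract 5×row1 = (0, 0, 5, 2)
step 3: normalize row 2 (÷5) = (0, 0, 1, 6)
  row 0: subtract 5×row2 = (1, 0, 0, 1)
  row 1: subtract 1×row2 = (0, 1, 0, 2)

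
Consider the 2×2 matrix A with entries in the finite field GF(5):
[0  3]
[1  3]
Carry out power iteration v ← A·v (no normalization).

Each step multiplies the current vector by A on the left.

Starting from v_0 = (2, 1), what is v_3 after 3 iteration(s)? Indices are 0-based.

v_0 = (2, 1).
v_1 = A·v_0 = (3, 0).
v_2 = A·v_1 = (0, 3).
v_3 = A·v_2 = (4, 4).

v_3 = (4, 4)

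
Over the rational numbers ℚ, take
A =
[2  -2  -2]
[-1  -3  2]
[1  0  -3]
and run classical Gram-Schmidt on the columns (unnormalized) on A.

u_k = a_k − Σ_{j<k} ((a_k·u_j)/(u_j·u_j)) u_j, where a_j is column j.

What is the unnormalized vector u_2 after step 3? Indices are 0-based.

u_2 = (6/11, -4/11, -16/11)

Step 1: u_0 = a_0 = (2, -1, 1).
Step 2: u_1 = a_1 − (-1/6)·u_0 = (-5/3, -19/6, 1/6).
Step 3: u_2 = a_2 − (-3/2)·u_0 − (-3/11)·u_1 = (6/11, -4/11, -16/11).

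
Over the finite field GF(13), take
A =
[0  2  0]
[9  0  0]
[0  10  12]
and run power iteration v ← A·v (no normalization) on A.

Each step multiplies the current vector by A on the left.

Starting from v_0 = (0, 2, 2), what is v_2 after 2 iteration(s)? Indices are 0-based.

v_2 = (0, 10, 8)

v_0 = (0, 2, 2).
v_1 = A·v_0 = (4, 0, 5).
v_2 = A·v_1 = (0, 10, 8).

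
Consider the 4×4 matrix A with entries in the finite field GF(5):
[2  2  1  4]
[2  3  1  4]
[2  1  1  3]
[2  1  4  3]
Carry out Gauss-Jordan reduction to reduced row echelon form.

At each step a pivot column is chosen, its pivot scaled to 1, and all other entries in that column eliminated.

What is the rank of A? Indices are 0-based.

rank = 4

pivot(0,0)=2: scale R0 → (1, 1, 3, 2)
  clear (1,0): R1 −= (2)R0 → (0, 1, 0, 0)
  clear (2,0): R2 −= (2)R0 → (0, 4, 0, 4)
  clear (3,0): R3 −= (2)R0 → (0, 4, 3, 4)
pivot(1,1)=1: scale R1 → (0, 1, 0, 0)
  clear (0,1): R0 −= (1)R1 → (1, 0, 3, 2)
  clear (2,1): R2 −= (4)R1 → (0, 0, 0, 4)
  clear (3,1): R3 −= (4)R1 → (0, 0, 3, 4)
pivot(2,2): swap R2↔R3
pivot(2,2)=3: scale R2 → (0, 0, 1, 3)
  clear (0,2): R0 −= (3)R2 → (1, 0, 0, 3)
pivot(3,3)=4: scale R3 → (0, 0, 0, 1)
  clear (0,3): R0 −= (3)R3 → (1, 0, 0, 0)
  clear (2,3): R2 −= (3)R3 → (0, 0, 1, 0)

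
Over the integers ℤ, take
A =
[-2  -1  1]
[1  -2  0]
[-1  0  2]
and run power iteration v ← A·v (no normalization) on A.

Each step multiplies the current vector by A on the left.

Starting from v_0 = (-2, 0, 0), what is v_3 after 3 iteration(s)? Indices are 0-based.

v_0 = (-2, 0, 0).
v_1 = A·v_0 = (4, -2, 2).
v_2 = A·v_1 = (-4, 8, 0).
v_3 = A·v_2 = (0, -20, 4).

v_3 = (0, -20, 4)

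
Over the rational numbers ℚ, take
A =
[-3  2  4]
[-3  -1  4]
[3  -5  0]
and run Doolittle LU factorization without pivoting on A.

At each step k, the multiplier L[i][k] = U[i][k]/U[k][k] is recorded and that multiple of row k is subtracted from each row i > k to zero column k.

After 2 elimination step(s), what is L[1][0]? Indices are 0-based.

Step 1: pivot at (0,0) is -3.
  row1 ← row1 − (1)·row0  ⇒  L[1][0]=1, U row1=(0, -3, 0)
  row2 ← row2 − (-1)·row0  ⇒  L[2][0]=-1, U row2=(0, -3, 4)
Step 2: pivot at (1,1) is -3.
  row2 ← row2 − (1)·row1  ⇒  L[2][1]=1, U row2=(0, 0, 4)

L[1][0] = 1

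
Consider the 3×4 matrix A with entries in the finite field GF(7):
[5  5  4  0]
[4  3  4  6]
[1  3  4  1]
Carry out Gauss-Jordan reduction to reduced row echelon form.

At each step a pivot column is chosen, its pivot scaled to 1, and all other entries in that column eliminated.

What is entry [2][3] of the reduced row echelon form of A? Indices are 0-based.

M[2][3] = 3

step 1: normalize row 0 (÷5) = (1, 1, 5, 0)
  row 1: subtract 4×row0 = (0, 6, 5, 6)
  row 2: subtract 1×row0 = (0, 2, 6, 1)
step 2: normalize row 1 (÷6) = (0, 1, 2, 1)
  row 0: subtract 1×row1 = (1, 0, 3, 6)
  row 2: subtract 2×row1 = (0, 0, 2, 6)
step 3: normalize row 2 (÷2) = (0, 0, 1, 3)
  row 0: subtract 3×row2 = (1, 0, 0, 4)
  row 1: subtract 2×row2 = (0, 1, 0, 2)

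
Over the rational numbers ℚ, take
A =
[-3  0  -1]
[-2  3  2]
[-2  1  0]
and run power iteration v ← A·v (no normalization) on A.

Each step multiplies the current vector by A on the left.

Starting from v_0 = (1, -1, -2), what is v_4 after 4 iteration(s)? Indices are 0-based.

v_0 = (1, -1, -2).
v_1 = A·v_0 = (-1, -9, -3).
v_2 = A·v_1 = (6, -31, -7).
v_3 = A·v_2 = (-11, -119, -43).
v_4 = A·v_3 = (76, -421, -97).

v_4 = (76, -421, -97)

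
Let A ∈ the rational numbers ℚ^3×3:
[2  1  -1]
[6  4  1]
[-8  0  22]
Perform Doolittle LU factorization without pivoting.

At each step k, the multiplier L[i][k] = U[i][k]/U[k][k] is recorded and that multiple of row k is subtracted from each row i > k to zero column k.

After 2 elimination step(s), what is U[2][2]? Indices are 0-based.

Step 1: pivot at (0,0) is 2.
  row1 ← row1 − (3)·row0  ⇒  L[1][0]=3, U row1=(0, 1, 4)
  row2 ← row2 − (-4)·row0  ⇒  L[2][0]=-4, U row2=(0, 4, 18)
Step 2: pivot at (1,1) is 1.
  row2 ← row2 − (4)·row1  ⇒  L[2][1]=4, U row2=(0, 0, 2)

U[2][2] = 2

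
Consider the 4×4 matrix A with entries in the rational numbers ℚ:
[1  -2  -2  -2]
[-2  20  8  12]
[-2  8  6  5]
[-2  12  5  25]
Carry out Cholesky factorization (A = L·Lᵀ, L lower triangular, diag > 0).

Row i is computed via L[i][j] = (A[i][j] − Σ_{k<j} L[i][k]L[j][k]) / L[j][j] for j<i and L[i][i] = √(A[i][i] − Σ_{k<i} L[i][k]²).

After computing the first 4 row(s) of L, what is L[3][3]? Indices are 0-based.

Step 1: L[0][0] = √(1) = 1.
  L[1][0] = (-2) / L[0][0] = -2.
Step 2: L[1][1] = √(16) = 4.
  L[2][0] = (-2) / L[0][0] = -2.
  L[2][1] = (4) / L[1][1] = 1.
Step 3: L[2][2] = √(1) = 1.
  L[3][0] = (-2) / L[0][0] = -2.
  L[3][1] = (8) / L[1][1] = 2.
  L[3][2] = (-1) / L[2][2] = -1.
Step 4: L[3][3] = √(16) = 4.

L[3][3] = 4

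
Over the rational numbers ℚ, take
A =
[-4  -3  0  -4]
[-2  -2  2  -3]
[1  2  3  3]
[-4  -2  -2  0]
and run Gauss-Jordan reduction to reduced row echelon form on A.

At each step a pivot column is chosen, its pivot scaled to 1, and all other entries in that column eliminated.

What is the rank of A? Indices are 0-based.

rank = 4

[1] R0 /= -4  ⇒  (1, 3/4, 0, 1)
     R1 -= -2·R0  ⇒  (0, -1/2, 2, -1)
     R2 -= 1·R0  ⇒  (0, 5/4, 3, 2)
     R3 -= -4·R0  ⇒  (0, 1, -2, 4)
[2] R1 /= -1/2  ⇒  (0, 1, -4, 2)
     R0 -= 3/4·R1  ⇒  (1, 0, 3, -1/2)
     R2 -= 5/4·R1  ⇒  (0, 0, 8, -1/2)
     R3 -= 1·R1  ⇒  (0, 0, 2, 2)
[3] R2 /= 8  ⇒  (0, 0, 1, -1/16)
     R0 -= 3·R2  ⇒  (1, 0, 0, -5/16)
     R1 -= -4·R2  ⇒  (0, 1, 0, 7/4)
     R3 -= 2·R2  ⇒  (0, 0, 0, 17/8)
[4] R3 /= 17/8  ⇒  (0, 0, 0, 1)
     R0 -= -5/16·R3  ⇒  (1, 0, 0, 0)
     R1 -= 7/4·R3  ⇒  (0, 1, 0, 0)
     R2 -= -1/16·R3  ⇒  (0, 0, 1, 0)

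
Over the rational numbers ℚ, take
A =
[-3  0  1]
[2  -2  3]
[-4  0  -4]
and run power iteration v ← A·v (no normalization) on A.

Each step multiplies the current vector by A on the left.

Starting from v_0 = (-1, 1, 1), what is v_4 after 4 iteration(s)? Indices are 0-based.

v_4 = (52, 560, -528)

v_0 = (-1, 1, 1).
v_1 = A·v_0 = (4, -1, 0).
v_2 = A·v_1 = (-12, 10, -16).
v_3 = A·v_2 = (20, -92, 112).
v_4 = A·v_3 = (52, 560, -528).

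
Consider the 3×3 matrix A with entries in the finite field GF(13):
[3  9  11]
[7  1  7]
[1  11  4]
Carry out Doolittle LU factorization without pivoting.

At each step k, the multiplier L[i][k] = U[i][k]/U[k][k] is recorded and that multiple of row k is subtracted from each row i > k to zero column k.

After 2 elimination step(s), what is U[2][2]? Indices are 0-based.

U[2][2] = 5

k=0: U[0][0]=3
  eliminate (1,0): mult=11, new row 1: (0, 6, 3); set L[1][0]=11
  eliminate (2,0): mult=9, new row 2: (0, 8, 9); set L[2][0]=9
k=1: U[1][1]=6
  eliminate (2,1): mult=10, new row 2: (0, 0, 5); set L[2][1]=10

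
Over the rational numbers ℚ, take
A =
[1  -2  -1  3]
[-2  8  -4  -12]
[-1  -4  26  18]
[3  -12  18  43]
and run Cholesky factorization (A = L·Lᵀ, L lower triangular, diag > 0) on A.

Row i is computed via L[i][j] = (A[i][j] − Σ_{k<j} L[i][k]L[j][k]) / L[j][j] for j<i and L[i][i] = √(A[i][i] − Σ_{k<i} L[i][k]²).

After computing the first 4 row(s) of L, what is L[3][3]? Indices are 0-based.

Step 1: L[0][0] = √(1) = 1.
  L[1][0] = (-2) / L[0][0] = -2.
Step 2: L[1][1] = √(4) = 2.
  L[2][0] = (-1) / L[0][0] = -1.
  L[2][1] = (-6) / L[1][1] = -3.
Step 3: L[2][2] = √(16) = 4.
  L[3][0] = (3) / L[0][0] = 3.
  L[3][1] = (-6) / L[1][1] = -3.
  L[3][2] = (12) / L[2][2] = 3.
Step 4: L[3][3] = √(16) = 4.

L[3][3] = 4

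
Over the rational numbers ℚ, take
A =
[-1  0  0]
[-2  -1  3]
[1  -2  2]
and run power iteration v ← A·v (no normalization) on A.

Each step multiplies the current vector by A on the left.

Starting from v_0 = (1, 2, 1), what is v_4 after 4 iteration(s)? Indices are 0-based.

v_4 = (1, 4, 7)

v_0 = (1, 2, 1).
v_1 = A·v_0 = (-1, -1, -1).
v_2 = A·v_1 = (1, 0, -1).
v_3 = A·v_2 = (-1, -5, -1).
v_4 = A·v_3 = (1, 4, 7).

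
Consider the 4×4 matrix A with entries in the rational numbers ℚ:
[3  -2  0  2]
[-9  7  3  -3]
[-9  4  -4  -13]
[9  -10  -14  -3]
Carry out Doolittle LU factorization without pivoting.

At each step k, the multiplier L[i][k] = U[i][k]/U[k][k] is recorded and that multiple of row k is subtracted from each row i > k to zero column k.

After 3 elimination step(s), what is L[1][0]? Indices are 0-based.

[col 0] pivot 3
  R1 -= -3*R0 → (0, 1, 3, 3)  (L[1][0] := -3)
  R2 -= -3*R0 → (0, -2, -4, -7)  (L[2][0] := -3)
  R3 -= 3*R0 → (0, -4, -14, -9)  (L[3][0] := 3)
[col 1] pivot 1
  R2 -= -2*R1 → (0, 0, 2, -1)  (L[2][1] := -2)
  R3 -= -4*R1 → (0, 0, -2, 3)  (L[3][1] := -4)
[col 2] pivot 2
  R3 -= -1*R2 → (0, 0, 0, 2)  (L[3][2] := -1)

L[1][0] = -3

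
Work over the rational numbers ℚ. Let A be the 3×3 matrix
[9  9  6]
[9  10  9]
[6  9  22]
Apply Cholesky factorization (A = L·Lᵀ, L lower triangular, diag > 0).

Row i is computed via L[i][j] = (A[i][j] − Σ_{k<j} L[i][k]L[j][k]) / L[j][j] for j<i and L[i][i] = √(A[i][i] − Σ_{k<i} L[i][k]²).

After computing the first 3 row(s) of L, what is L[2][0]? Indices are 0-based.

L[2][0] = 2

Step 1: L[0][0] = √(9) = 3.
  L[1][0] = (9) / L[0][0] = 3.
Step 2: L[1][1] = √(1) = 1.
  L[2][0] = (6) / L[0][0] = 2.
  L[2][1] = (3) / L[1][1] = 3.
Step 3: L[2][2] = √(9) = 3.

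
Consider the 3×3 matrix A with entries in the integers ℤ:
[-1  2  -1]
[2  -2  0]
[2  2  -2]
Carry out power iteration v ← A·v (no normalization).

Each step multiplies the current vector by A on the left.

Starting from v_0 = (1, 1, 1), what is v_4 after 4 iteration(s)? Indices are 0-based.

v_4 = (-18, 20, -4)

v_0 = (1, 1, 1).
v_1 = A·v_0 = (0, 0, 2).
v_2 = A·v_1 = (-2, 0, -4).
v_3 = A·v_2 = (6, -4, 4).
v_4 = A·v_3 = (-18, 20, -4).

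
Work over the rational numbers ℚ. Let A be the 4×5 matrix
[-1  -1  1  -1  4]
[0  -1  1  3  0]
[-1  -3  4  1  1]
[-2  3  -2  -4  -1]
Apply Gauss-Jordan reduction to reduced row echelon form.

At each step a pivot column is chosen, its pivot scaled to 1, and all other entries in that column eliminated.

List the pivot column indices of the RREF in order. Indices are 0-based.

step 1: normalize row 0 (÷-1) = (1, 1, -1, 1, -4)
  row 2: subtract -1×row0 = (0, -2, 3, 2, -3)
  row 3: subtract -2×row0 = (0, 5, -4, -2, -9)
step 2: normalize row 1 (÷-1) = (0, 1, -1, -3, 0)
  row 0: subtract 1×row1 = (1, 0, 0, 4, -4)
  row 2: subtract -2×row1 = (0, 0, 1, -4, -3)
  row 3: subtract 5×row1 = (0, 0, 1, 13, -9)
step 3: normalize row 2 (÷1) = (0, 0, 1, -4, -3)
  row 1: subtract -1×row2 = (0, 1, 0, -7, -3)
  row 3: subtract 1×row2 = (0, 0, 0, 17, -6)
step 4: normalize row 3 (÷17) = (0, 0, 0, 1, -6/17)
  row 0: subtract 4×row3 = (1, 0, 0, 0, -44/17)
  row 1: subtract -7×row3 = (0, 1, 0, 0, -93/17)
  row 2: subtract -4×row3 = (0, 0, 1, 0, -75/17)

pivot columns: 0, 1, 2, 3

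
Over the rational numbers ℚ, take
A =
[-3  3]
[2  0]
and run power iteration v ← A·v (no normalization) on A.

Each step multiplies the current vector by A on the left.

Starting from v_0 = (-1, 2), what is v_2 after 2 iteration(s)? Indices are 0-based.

v_0 = (-1, 2).
v_1 = A·v_0 = (9, -2).
v_2 = A·v_1 = (-33, 18).

v_2 = (-33, 18)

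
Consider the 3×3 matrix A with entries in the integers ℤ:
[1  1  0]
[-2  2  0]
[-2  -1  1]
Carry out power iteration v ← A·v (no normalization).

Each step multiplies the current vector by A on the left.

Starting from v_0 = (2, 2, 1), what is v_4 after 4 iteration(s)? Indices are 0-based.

v_0 = (2, 2, 1).
v_1 = A·v_0 = (4, 0, -5).
v_2 = A·v_1 = (4, -8, -13).
v_3 = A·v_2 = (-4, -24, -13).
v_4 = A·v_3 = (-28, -40, 19).

v_4 = (-28, -40, 19)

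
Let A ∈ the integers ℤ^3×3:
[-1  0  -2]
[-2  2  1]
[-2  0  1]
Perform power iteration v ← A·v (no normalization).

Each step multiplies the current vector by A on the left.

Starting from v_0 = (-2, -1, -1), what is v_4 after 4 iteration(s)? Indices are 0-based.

v_0 = (-2, -1, -1).
v_1 = A·v_0 = (4, 1, 3).
v_2 = A·v_1 = (-10, -3, -5).
v_3 = A·v_2 = (20, 9, 15).
v_4 = A·v_3 = (-50, -7, -25).

v_4 = (-50, -7, -25)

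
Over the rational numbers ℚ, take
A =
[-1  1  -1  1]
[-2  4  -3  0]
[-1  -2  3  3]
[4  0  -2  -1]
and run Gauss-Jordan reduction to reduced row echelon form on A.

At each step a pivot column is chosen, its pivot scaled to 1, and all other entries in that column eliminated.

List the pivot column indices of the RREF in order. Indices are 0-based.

step 1: normalize row 0 (÷-1) = (1, -1, 1, -1)
  row 1: subtract -2×row0 = (0, 2, -1, -2)
  row 2: subtract -1×row0 = (0, -3, 4, 2)
  row 3: subtract 4×row0 = (0, 4, -6, 3)
step 2: normalize row 1 (÷2) = (0, 1, -1/2, -1)
  row 0: subtract -1×row1 = (1, 0, 1/2, -2)
  row 2: subtract -3×row1 = (0, 0, 5/2, -1)
  row 3: subtract 4×row1 = (0, 0, -4, 7)
step 3: normalize row 2 (÷5/2) = (0, 0, 1, -2/5)
  row 0: subtract 1/2×row2 = (1, 0, 0, -9/5)
  row 1: subtract -1/2×row2 = (0, 1, 0, -6/5)
  row 3: subtract -4×row2 = (0, 0, 0, 27/5)
step 4: normalize row 3 (÷27/5) = (0, 0, 0, 1)
  row 0: subtract -9/5×row3 = (1, 0, 0, 0)
  row 1: subtract -6/5×row3 = (0, 1, 0, 0)
  row 2: subtract -2/5×row3 = (0, 0, 1, 0)

pivot columns: 0, 1, 2, 3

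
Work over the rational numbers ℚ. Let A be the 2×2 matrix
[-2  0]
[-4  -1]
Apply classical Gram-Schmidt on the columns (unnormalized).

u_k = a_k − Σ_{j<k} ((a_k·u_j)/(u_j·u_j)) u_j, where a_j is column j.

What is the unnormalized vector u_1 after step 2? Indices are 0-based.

u_1 = (2/5, -1/5)

Step 1: u_0 = a_0 = (-2, -4).
Step 2: u_1 = a_1 − (1/5)·u_0 = (2/5, -1/5).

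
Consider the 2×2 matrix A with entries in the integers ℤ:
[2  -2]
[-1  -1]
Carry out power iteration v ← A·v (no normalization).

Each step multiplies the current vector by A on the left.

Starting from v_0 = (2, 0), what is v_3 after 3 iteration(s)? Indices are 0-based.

v_3 = (28, -10)

v_0 = (2, 0).
v_1 = A·v_0 = (4, -2).
v_2 = A·v_1 = (12, -2).
v_3 = A·v_2 = (28, -10).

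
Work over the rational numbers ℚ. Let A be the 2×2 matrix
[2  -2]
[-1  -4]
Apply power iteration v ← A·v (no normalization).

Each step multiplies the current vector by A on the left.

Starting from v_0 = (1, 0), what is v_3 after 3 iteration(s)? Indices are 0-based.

v_3 = (8, -14)

v_0 = (1, 0).
v_1 = A·v_0 = (2, -1).
v_2 = A·v_1 = (6, 2).
v_3 = A·v_2 = (8, -14).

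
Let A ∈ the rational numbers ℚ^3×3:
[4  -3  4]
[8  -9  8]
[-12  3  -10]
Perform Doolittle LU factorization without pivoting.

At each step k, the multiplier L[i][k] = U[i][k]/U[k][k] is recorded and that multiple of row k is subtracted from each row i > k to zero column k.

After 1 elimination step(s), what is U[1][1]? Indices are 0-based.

U[1][1] = -3

Step 1: pivot at (0,0) is 4.
  row1 ← row1 − (2)·row0  ⇒  L[1][0]=2, U row1=(0, -3, 0)
  row2 ← row2 − (-3)·row0  ⇒  L[2][0]=-3, U row2=(0, -6, 2)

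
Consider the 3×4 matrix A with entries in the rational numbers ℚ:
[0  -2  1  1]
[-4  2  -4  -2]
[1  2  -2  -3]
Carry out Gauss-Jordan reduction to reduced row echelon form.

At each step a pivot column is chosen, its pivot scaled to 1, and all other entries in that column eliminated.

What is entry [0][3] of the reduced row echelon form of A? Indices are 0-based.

pivot(0,0): swap R0↔R1
pivot(0,0)=-4: scale R0 → (1, -1/2, 1, 1/2)
  clear (2,0): R2 −= (1)R0 → (0, 5/2, -3, -7/2)
pivot(1,1)=-2: scale R1 → (0, 1, -1/2, -1/2)
  clear (0,1): R0 −= (-1/2)R1 → (1, 0, 3/4, 1/4)
  clear (2,1): R2 −= (5/2)R1 → (0, 0, -7/4, -9/4)
pivot(2,2)=-7/4: scale R2 → (0, 0, 1, 9/7)
  clear (0,2): R0 −= (3/4)R2 → (1, 0, 0, -5/7)
  clear (1,2): R1 −= (-1/2)R2 → (0, 1, 0, 1/7)

M[0][3] = -5/7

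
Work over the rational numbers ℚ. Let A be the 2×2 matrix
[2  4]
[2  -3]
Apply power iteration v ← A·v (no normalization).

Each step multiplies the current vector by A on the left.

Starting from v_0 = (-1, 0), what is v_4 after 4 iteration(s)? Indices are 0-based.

v_0 = (-1, 0).
v_1 = A·v_0 = (-2, -2).
v_2 = A·v_1 = (-12, 2).
v_3 = A·v_2 = (-16, -30).
v_4 = A·v_3 = (-152, 58).

v_4 = (-152, 58)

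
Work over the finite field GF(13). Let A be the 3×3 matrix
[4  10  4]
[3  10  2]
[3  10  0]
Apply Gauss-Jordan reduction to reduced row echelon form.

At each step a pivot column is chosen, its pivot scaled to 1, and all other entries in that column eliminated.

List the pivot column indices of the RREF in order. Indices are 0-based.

pivot columns: 0, 1, 2

step 1: normalize row 0 (÷4) = (1, 9, 1)
  row 1: subtract 3×row0 = (0, 9, 12)
  row 2: subtract 3×row0 = (0, 9, 10)
step 2: normalize row 1 (÷9) = (0, 1, 10)
  row 0: subtract 9×row1 = (1, 0, 2)
  row 2: subtract 9×row1 = (0, 0, 11)
step 3: normalize row 2 (÷11) = (0, 0, 1)
  row 0: subtract 2×row2 = (1, 0, 0)
  row 1: subtract 10×row2 = (0, 1, 0)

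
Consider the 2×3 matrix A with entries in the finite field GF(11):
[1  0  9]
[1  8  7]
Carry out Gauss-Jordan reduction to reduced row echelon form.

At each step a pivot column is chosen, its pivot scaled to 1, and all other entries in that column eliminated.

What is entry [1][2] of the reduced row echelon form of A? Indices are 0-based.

step 1: normalize row 0 (÷1) = (1, 0, 9)
  row 1: subtract 1×row0 = (0, 8, 9)
step 2: normalize row 1 (÷8) = (0, 1, 8)

M[1][2] = 8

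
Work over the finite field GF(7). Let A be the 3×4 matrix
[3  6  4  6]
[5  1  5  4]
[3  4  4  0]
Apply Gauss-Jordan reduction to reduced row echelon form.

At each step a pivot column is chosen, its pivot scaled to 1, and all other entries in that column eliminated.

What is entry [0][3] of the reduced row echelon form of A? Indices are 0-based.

M[0][3] = 3

[1] R0 /= 3  ⇒  (1, 2, 6, 2)
     R1 -= 5·R0  ⇒  (0, 5, 3, 1)
     R2 -= 3·R0  ⇒  (0, 5, 0, 1)
[2] R1 /= 5  ⇒  (0, 1, 2, 3)
     R0 -= 2·R1  ⇒  (1, 0, 2, 3)
     R2 -= 5·R1  ⇒  (0, 0, 4, 0)
[3] R2 /= 4  ⇒  (0, 0, 1, 0)
     R0 -= 2·R2  ⇒  (1, 0, 0, 3)
     R1 -= 2·R2  ⇒  (0, 1, 0, 3)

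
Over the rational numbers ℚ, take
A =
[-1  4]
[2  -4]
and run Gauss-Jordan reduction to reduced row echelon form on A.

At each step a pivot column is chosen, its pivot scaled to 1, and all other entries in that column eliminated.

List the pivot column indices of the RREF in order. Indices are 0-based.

pivot(0,0)=-1: scale R0 → (1, -4)
  clear (1,0): R1 −= (2)R0 → (0, 4)
pivot(1,1)=4: scale R1 → (0, 1)
  clear (0,1): R0 −= (-4)R1 → (1, 0)

pivot columns: 0, 1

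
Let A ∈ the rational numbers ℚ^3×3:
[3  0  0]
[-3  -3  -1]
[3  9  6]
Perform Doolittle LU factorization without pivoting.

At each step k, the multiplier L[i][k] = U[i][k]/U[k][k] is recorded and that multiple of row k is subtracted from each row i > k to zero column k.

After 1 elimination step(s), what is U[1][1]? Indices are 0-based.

k=0: U[0][0]=3
  eliminate (1,0): mult=-1, new row 1: (0, -3, -1); set L[1][0]=-1
  eliminate (2,0): mult=1, new row 2: (0, 9, 6); set L[2][0]=1

U[1][1] = -3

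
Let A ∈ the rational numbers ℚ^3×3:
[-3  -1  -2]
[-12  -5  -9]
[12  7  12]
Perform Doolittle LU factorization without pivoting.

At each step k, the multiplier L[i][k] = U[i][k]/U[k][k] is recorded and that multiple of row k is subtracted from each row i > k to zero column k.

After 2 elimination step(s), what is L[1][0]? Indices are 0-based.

[col 0] pivot -3
  R1 -= 4*R0 → (0, -1, -1)  (L[1][0] := 4)
  R2 -= -4*R0 → (0, 3, 4)  (L[2][0] := -4)
[col 1] pivot -1
  R2 -= -3*R1 → (0, 0, 1)  (L[2][1] := -3)

L[1][0] = 4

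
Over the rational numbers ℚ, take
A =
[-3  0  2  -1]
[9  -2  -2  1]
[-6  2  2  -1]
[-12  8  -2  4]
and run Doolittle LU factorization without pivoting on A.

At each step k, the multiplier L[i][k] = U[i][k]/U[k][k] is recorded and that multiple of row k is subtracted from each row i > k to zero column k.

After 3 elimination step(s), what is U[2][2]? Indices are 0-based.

k=0: U[0][0]=-3
  eliminate (1,0): mult=-3, new row 1: (0, -2, 4, -2); set L[1][0]=-3
  eliminate (2,0): mult=2, new row 2: (0, 2, -2, 1); set L[2][0]=2
  eliminate (3,0): mult=4, new row 3: (0, 8, -10, 8); set L[3][0]=4
k=1: U[1][1]=-2
  eliminate (2,1): mult=-1, new row 2: (0, 0, 2, -1); set L[2][1]=-1
  eliminate (3,1): mult=-4, new row 3: (0, 0, 6, 0); set L[3][1]=-4
k=2: U[2][2]=2
  eliminate (3,2): mult=3, new row 3: (0, 0, 0, 3); set L[3][2]=3

U[2][2] = 2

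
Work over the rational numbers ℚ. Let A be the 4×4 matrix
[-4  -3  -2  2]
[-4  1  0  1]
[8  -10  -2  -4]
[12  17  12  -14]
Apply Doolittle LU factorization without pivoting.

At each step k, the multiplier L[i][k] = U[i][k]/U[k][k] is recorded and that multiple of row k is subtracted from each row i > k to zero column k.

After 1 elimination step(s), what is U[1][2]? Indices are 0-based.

Step 1: pivot at (0,0) is -4.
  row1 ← row1 − (1)·row0  ⇒  L[1][0]=1, U row1=(0, 4, 2, -1)
  row2 ← row2 − (-2)·row0  ⇒  L[2][0]=-2, U row2=(0, -16, -6, 0)
  row3 ← row3 − (-3)·row0  ⇒  L[3][0]=-3, U row3=(0, 8, 6, -8)

U[1][2] = 2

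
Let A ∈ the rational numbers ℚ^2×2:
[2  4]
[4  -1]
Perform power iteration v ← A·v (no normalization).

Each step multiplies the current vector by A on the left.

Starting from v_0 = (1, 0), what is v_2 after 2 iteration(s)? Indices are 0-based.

v_2 = (20, 4)

v_0 = (1, 0).
v_1 = A·v_0 = (2, 4).
v_2 = A·v_1 = (20, 4).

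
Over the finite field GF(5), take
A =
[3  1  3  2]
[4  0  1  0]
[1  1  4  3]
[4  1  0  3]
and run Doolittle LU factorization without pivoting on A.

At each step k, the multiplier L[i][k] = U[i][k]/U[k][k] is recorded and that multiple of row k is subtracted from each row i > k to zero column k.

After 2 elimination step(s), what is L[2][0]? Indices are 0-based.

L[2][0] = 2

[col 0] pivot 3
  R1 -= 3*R0 → (0, 2, 2, 4)  (L[1][0] := 3)
  R2 -= 2*R0 → (0, 4, 3, 4)  (L[2][0] := 2)
  R3 -= 3*R0 → (0, 3, 1, 2)  (L[3][0] := 3)
[col 1] pivot 2
  R2 -= 2*R1 → (0, 0, 4, 1)  (L[2][1] := 2)
  R3 -= 4*R1 → (0, 0, 3, 1)  (L[3][1] := 4)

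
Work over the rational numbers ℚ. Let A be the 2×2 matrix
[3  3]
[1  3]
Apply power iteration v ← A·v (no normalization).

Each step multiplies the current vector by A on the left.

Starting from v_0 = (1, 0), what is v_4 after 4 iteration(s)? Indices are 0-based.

v_0 = (1, 0).
v_1 = A·v_0 = (3, 1).
v_2 = A·v_1 = (12, 6).
v_3 = A·v_2 = (54, 30).
v_4 = A·v_3 = (252, 144).

v_4 = (252, 144)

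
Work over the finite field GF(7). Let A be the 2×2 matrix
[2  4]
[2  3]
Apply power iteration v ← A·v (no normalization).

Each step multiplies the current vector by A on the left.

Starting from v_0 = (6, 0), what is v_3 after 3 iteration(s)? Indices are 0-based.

v_3 = (6, 2)

v_0 = (6, 0).
v_1 = A·v_0 = (5, 5).
v_2 = A·v_1 = (2, 4).
v_3 = A·v_2 = (6, 2).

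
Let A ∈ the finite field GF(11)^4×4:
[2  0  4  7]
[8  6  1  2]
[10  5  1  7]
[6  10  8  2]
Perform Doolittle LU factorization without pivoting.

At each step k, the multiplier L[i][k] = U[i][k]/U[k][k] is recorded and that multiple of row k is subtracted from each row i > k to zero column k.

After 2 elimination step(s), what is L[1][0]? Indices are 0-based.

k=0: U[0][0]=2
  eliminate (1,0): mult=4, new row 1: (0, 6, 7, 7); set L[1][0]=4
  eliminate (2,0): mult=5, new row 2: (0, 5, 3, 5); set L[2][0]=5
  eliminate (3,0): mult=3, new row 3: (0, 10, 7, 3); set L[3][0]=3
k=1: U[1][1]=6
  eliminate (2,1): mult=10, new row 2: (0, 0, 10, 1); set L[2][1]=10
  eliminate (3,1): mult=9, new row 3: (0, 0, 10, 6); set L[3][1]=9

L[1][0] = 4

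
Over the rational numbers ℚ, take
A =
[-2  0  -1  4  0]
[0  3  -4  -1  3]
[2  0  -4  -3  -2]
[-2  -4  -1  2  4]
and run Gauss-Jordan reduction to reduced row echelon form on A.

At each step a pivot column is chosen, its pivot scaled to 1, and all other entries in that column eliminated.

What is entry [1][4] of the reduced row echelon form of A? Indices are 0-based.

step 1: normalize row 0 (÷-2) = (1, 0, 1/2, -2, 0)
  row 2: subtract 2×row0 = (0, 0, -5, 1, -2)
  row 3: subtract -2×row0 = (0, -4, 0, -2, 4)
step 2: normalize row 1 (÷3) = (0, 1, -4/3, -1/3, 1)
  row 3: subtract -4×row1 = (0, 0, -16/3, -10/3, 8)
step 3: normalize row 2 (÷-5) = (0, 0, 1, -1/5, 2/5)
  row 0: subtract 1/2×row2 = (1, 0, 0, -19/10, -1/5)
  row 1: subtract -4/3×row2 = (0, 1, 0, -3/5, 23/15)
  row 3: subtract -16/3×row2 = (0, 0, 0, -22/5, 152/15)
step 4: normalize row 3 (÷-22/5) = (0, 0, 0, 1, -76/33)
  row 0: subtract -19/10×row3 = (1, 0, 0, 0, -151/33)
  row 1: subtract -3/5×row3 = (0, 1, 0, 0, 5/33)
  row 2: subtract -1/5×row3 = (0, 0, 1, 0, -2/33)

M[1][4] = 5/33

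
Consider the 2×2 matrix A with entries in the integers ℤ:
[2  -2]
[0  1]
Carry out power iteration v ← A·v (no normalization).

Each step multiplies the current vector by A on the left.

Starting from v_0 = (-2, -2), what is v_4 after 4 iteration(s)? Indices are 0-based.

v_0 = (-2, -2).
v_1 = A·v_0 = (0, -2).
v_2 = A·v_1 = (4, -2).
v_3 = A·v_2 = (12, -2).
v_4 = A·v_3 = (28, -2).

v_4 = (28, -2)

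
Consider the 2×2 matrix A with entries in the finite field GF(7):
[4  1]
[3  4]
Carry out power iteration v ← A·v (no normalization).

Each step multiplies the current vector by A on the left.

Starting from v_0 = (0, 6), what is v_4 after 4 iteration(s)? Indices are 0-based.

v_4 = (4, 0)

v_0 = (0, 6).
v_1 = A·v_0 = (6, 3).
v_2 = A·v_1 = (6, 2).
v_3 = A·v_2 = (5, 5).
v_4 = A·v_3 = (4, 0).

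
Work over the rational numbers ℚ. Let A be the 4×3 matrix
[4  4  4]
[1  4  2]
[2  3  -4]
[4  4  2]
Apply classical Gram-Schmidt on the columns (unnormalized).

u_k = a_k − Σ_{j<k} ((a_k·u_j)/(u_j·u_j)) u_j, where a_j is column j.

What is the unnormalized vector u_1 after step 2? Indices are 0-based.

Step 1: u_0 = a_0 = (4, 1, 2, 4).
Step 2: u_1 = a_1 − (42/37)·u_0 = (-20/37, 106/37, 27/37, -20/37).

u_1 = (-20/37, 106/37, 27/37, -20/37)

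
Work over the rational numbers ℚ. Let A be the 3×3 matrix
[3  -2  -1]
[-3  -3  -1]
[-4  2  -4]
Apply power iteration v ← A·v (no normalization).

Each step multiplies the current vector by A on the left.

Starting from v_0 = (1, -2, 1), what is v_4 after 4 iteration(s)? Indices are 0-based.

v_0 = (1, -2, 1).
v_1 = A·v_0 = (6, 2, -12).
v_2 = A·v_1 = (26, -12, 28).
v_3 = A·v_2 = (74, -70, -240).
v_4 = A·v_3 = (602, 228, 524).

v_4 = (602, 228, 524)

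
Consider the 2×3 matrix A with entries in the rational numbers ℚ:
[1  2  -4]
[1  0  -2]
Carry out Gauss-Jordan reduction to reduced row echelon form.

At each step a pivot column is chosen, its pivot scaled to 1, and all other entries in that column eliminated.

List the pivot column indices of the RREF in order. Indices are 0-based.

pivot columns: 0, 1

pivot(0,0)=1: scale R0 → (1, 2, -4)
  clear (1,0): R1 −= (1)R0 → (0, -2, 2)
pivot(1,1)=-2: scale R1 → (0, 1, -1)
  clear (0,1): R0 −= (2)R1 → (1, 0, -2)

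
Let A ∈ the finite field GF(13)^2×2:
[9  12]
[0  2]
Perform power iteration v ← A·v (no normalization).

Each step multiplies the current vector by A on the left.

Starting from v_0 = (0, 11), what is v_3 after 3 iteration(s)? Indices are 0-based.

v_3 = (11, 10)

v_0 = (0, 11).
v_1 = A·v_0 = (2, 9).
v_2 = A·v_1 = (9, 5).
v_3 = A·v_2 = (11, 10).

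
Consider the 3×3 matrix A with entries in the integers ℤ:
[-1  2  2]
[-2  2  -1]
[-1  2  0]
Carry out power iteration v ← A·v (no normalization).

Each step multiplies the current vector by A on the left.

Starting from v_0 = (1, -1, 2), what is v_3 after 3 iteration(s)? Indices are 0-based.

v_3 = (-29, 29, -3)

v_0 = (1, -1, 2).
v_1 = A·v_0 = (1, -6, -3).
v_2 = A·v_1 = (-19, -11, -13).
v_3 = A·v_2 = (-29, 29, -3).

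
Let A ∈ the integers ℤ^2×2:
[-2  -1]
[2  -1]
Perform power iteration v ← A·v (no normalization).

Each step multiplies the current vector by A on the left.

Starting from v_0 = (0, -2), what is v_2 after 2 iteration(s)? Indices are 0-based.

v_2 = (-6, 2)

v_0 = (0, -2).
v_1 = A·v_0 = (2, 2).
v_2 = A·v_1 = (-6, 2).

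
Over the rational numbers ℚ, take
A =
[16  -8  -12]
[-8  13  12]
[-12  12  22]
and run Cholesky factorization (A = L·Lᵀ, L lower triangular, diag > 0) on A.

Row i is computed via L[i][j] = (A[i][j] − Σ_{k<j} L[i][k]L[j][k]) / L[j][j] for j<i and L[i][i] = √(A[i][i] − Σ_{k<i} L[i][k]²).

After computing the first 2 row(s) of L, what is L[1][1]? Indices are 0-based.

L[1][1] = 3

Step 1: L[0][0] = √(16) = 4.
  L[1][0] = (-8) / L[0][0] = -2.
Step 2: L[1][1] = √(9) = 3.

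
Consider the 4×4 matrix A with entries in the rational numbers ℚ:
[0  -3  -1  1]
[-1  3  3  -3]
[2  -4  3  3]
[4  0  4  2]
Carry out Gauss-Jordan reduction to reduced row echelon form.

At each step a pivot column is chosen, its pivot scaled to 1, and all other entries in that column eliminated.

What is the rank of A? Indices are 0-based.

pivot(0,0): swap R0↔R1
pivot(0,0)=-1: scale R0 → (1, -3, -3, 3)
  clear (2,0): R2 −= (2)R0 → (0, 2, 9, -3)
  clear (3,0): R3 −= (4)R0 → (0, 12, 16, -10)
pivot(1,1)=-3: scale R1 → (0, 1, 1/3, -1/3)
  clear (0,1): R0 −= (-3)R1 → (1, 0, -2, 2)
  clear (2,1): R2 −= (2)R1 → (0, 0, 25/3, -7/3)
  clear (3,1): R3 −= (12)R1 → (0, 0, 12, -6)
pivot(2,2)=25/3: scale R2 → (0, 0, 1, -7/25)
  clear (0,2): R0 −= (-2)R2 → (1, 0, 0, 36/25)
  clear (1,2): R1 −= (1/3)R2 → (0, 1, 0, -6/25)
  clear (3,2): R3 −= (12)R2 → (0, 0, 0, -66/25)
pivot(3,3)=-66/25: scale R3 → (0, 0, 0, 1)
  clear (0,3): R0 −= (36/25)R3 → (1, 0, 0, 0)
  clear (1,3): R1 −= (-6/25)R3 → (0, 1, 0, 0)
  clear (2,3): R2 −= (-7/25)R3 → (0, 0, 1, 0)

rank = 4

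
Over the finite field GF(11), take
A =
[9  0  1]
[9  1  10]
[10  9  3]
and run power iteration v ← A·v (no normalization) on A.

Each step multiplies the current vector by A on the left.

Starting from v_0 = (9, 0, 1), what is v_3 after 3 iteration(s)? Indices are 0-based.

v_0 = (9, 0, 1).
v_1 = A·v_0 = (5, 3, 5).
v_2 = A·v_1 = (6, 10, 4).
v_3 = A·v_2 = (3, 5, 8).

v_3 = (3, 5, 8)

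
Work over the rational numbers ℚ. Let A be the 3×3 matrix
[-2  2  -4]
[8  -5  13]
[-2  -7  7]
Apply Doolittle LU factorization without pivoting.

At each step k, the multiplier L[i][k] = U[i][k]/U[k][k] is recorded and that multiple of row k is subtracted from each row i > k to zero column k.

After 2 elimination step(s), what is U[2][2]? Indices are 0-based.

[col 0] pivot -2
  R1 -= -4*R0 → (0, 3, -3)  (L[1][0] := -4)
  R2 -= 1*R0 → (0, -9, 11)  (L[2][0] := 1)
[col 1] pivot 3
  R2 -= -3*R1 → (0, 0, 2)  (L[2][1] := -3)

U[2][2] = 2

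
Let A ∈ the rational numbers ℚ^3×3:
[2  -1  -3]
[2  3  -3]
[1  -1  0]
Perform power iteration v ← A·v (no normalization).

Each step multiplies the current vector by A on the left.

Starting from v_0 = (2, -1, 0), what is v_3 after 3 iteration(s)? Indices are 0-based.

v_3 = (-16, 0, -4)

v_0 = (2, -1, 0).
v_1 = A·v_0 = (5, 1, 3).
v_2 = A·v_1 = (0, 4, 4).
v_3 = A·v_2 = (-16, 0, -4).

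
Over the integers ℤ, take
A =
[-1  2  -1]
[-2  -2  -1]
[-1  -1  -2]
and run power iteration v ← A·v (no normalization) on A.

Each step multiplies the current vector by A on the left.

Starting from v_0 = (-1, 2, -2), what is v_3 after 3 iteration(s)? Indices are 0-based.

v_3 = (-11, 67, 53)

v_0 = (-1, 2, -2).
v_1 = A·v_0 = (7, 0, 3).
v_2 = A·v_1 = (-10, -17, -13).
v_3 = A·v_2 = (-11, 67, 53).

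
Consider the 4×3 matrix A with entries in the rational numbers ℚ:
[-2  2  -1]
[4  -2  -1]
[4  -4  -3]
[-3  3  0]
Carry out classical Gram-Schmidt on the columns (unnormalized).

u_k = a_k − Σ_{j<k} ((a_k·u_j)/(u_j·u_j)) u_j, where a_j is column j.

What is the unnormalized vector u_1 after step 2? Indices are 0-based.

Step 1: u_0 = a_0 = (-2, 4, 4, -3).
Step 2: u_1 = a_1 − (-37/45)·u_0 = (16/45, 58/45, -32/45, 8/15).

u_1 = (16/45, 58/45, -32/45, 8/15)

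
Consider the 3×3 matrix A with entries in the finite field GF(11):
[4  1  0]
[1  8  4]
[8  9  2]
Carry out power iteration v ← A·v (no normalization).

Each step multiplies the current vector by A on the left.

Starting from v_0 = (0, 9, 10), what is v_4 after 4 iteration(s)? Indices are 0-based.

v_0 = (0, 9, 10).
v_1 = A·v_0 = (9, 2, 2).
v_2 = A·v_1 = (5, 0, 6).
v_3 = A·v_2 = (9, 7, 8).
v_4 = A·v_3 = (10, 9, 8).

v_4 = (10, 9, 8)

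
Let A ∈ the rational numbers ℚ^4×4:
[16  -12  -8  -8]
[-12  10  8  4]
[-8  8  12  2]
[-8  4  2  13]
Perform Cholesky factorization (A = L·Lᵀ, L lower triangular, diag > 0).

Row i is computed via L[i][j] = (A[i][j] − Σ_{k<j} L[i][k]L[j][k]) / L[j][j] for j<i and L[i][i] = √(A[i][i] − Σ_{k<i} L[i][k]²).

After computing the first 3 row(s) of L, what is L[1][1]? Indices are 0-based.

L[1][1] = 1

Step 1: L[0][0] = √(16) = 4.
  L[1][0] = (-12) / L[0][0] = -3.
Step 2: L[1][1] = √(1) = 1.
  L[2][0] = (-8) / L[0][0] = -2.
  L[2][1] = (2) / L[1][1] = 2.
Step 3: L[2][2] = √(4) = 2.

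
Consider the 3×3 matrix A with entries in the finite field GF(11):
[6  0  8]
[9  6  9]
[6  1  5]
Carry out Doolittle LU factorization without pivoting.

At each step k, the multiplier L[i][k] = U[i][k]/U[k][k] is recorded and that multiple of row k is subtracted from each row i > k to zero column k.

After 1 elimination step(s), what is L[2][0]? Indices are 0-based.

L[2][0] = 1

Step 1: pivot at (0,0) is 6.
  row1 ← row1 − (7)·row0  ⇒  L[1][0]=7, U row1=(0, 6, 8)
  row2 ← row2 − (1)·row0  ⇒  L[2][0]=1, U row2=(0, 1, 8)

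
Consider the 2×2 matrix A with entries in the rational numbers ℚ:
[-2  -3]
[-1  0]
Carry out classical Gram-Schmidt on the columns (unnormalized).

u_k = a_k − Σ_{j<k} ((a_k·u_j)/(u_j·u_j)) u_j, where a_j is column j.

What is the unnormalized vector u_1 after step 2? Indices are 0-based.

u_1 = (-3/5, 6/5)

Step 1: u_0 = a_0 = (-2, -1).
Step 2: u_1 = a_1 − (6/5)·u_0 = (-3/5, 6/5).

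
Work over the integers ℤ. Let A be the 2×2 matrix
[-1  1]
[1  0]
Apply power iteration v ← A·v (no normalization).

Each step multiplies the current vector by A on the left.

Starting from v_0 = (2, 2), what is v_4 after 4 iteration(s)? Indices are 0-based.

v_4 = (4, -2)

v_0 = (2, 2).
v_1 = A·v_0 = (0, 2).
v_2 = A·v_1 = (2, 0).
v_3 = A·v_2 = (-2, 2).
v_4 = A·v_3 = (4, -2).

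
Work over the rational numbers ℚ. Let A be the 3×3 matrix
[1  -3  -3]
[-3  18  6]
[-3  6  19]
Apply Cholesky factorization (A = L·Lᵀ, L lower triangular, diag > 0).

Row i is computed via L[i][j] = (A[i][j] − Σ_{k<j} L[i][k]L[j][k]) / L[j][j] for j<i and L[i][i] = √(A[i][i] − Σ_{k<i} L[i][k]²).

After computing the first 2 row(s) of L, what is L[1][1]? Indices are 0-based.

L[1][1] = 3

Step 1: L[0][0] = √(1) = 1.
  L[1][0] = (-3) / L[0][0] = -3.
Step 2: L[1][1] = √(9) = 3.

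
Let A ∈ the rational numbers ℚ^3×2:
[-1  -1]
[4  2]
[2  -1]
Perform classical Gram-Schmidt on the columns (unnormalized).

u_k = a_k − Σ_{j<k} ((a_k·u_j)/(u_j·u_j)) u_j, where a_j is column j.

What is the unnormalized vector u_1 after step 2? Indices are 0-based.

Step 1: u_0 = a_0 = (-1, 4, 2).
Step 2: u_1 = a_1 − (1/3)·u_0 = (-2/3, 2/3, -5/3).

u_1 = (-2/3, 2/3, -5/3)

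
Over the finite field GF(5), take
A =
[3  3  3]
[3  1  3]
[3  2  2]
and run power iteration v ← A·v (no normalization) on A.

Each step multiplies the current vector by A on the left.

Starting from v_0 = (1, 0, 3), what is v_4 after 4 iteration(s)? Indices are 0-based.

v_0 = (1, 0, 3).
v_1 = A·v_0 = (2, 2, 4).
v_2 = A·v_1 = (4, 0, 3).
v_3 = A·v_2 = (1, 1, 3).
v_4 = A·v_3 = (0, 3, 1).

v_4 = (0, 3, 1)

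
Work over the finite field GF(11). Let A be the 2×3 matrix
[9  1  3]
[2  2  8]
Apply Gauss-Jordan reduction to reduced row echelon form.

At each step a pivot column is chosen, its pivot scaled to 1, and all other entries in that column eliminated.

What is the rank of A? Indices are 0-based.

rank = 2

pivot(0,0)=9: scale R0 → (1, 5, 4)
  clear (1,0): R1 −= (2)R0 → (0, 3, 0)
pivot(1,1)=3: scale R1 → (0, 1, 0)
  clear (0,1): R0 −= (5)R1 → (1, 0, 4)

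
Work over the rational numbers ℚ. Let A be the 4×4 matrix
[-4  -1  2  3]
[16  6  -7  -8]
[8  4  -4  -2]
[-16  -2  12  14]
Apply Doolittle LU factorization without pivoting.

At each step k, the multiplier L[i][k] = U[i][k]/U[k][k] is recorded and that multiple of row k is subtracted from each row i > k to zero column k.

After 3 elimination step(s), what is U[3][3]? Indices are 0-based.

U[3][3] = -2

Step 1: pivot at (0,0) is -4.
  row1 ← row1 − (-4)·row0  ⇒  L[1][0]=-4, U row1=(0, 2, 1, 4)
  row2 ← row2 − (-2)·row0  ⇒  L[2][0]=-2, U row2=(0, 2, 0, 4)
  row3 ← row3 − (4)·row0  ⇒  L[3][0]=4, U row3=(0, 2, 4, 2)
Step 2: pivot at (1,1) is 2.
  row2 ← row2 − (1)·row1  ⇒  L[2][1]=1, U row2=(0, 0, -1, 0)
  row3 ← row3 − (1)·row1  ⇒  L[3][1]=1, U row3=(0, 0, 3, -2)
Step 3: pivot at (2,2) is -1.
  row3 ← row3 − (-3)·row2  ⇒  L[3][2]=-3, U row3=(0, 0, 0, -2)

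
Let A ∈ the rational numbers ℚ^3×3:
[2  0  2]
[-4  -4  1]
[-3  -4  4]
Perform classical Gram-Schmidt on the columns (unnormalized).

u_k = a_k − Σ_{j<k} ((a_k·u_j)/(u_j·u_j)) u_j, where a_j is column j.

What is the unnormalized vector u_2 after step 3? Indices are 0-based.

Step 1: u_0 = a_0 = (2, -4, -3).
Step 2: u_1 = a_1 − (28/29)·u_0 = (-56/29, -4/29, -32/29).
Step 3: u_2 = a_2 − (-12/29)·u_0 − (-61/36)·u_1 = (-4/9, -8/9, 8/9).

u_2 = (-4/9, -8/9, 8/9)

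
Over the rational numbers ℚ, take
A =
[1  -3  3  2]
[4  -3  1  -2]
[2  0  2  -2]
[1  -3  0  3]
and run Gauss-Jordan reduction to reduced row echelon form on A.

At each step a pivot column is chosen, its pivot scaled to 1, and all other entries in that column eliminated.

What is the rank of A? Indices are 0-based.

rank = 4

[1] R0 /= 1  ⇒  (1, -3, 3, 2)
     R1 -= 4·R0  ⇒  (0, 9, -11, -10)
     R2 -= 2·R0  ⇒  (0, 6, -4, -6)
     R3 -= 1·R0  ⇒  (0, 0, -3, 1)
[2] R1 /= 9  ⇒  (0, 1, -11/9, -10/9)
     R0 -= -3·R1  ⇒  (1, 0, -2/3, -4/3)
     R2 -= 6·R1  ⇒  (0, 0, 10/3, 2/3)
[3] R2 /= 10/3  ⇒  (0, 0, 1, 1/5)
     R0 -= -2/3·R2  ⇒  (1, 0, 0, -6/5)
     R1 -= -11/9·R2  ⇒  (0, 1, 0, -13/15)
     R3 -= -3·R2  ⇒  (0, 0, 0, 8/5)
[4] R3 /= 8/5  ⇒  (0, 0, 0, 1)
     R0 -= -6/5·R3  ⇒  (1, 0, 0, 0)
     R1 -= -13/15·R3  ⇒  (0, 1, 0, 0)
     R2 -= 1/5·R3  ⇒  (0, 0, 1, 0)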